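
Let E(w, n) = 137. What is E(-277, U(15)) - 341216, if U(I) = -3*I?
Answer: -341079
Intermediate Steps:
E(-277, U(15)) - 341216 = 137 - 341216 = -341079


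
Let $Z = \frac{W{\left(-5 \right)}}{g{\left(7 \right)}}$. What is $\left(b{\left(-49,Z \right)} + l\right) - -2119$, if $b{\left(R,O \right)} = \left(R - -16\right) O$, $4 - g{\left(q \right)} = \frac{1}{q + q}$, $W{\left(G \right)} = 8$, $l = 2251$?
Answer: $\frac{21514}{5} \approx 4302.8$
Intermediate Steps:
$g{\left(q \right)} = 4 - \frac{1}{2 q}$ ($g{\left(q \right)} = 4 - \frac{1}{q + q} = 4 - \frac{1}{2 q}$)
$Z = \frac{112}{55}$ ($Z = \frac{8}{4 - \frac{1}{2 \cdot 7}} = \frac{8}{4 - \frac{1}{14}} = \frac{8}{\frac{55}{14}} = 8 \cdot \frac{14}{55} = \frac{112}{55} \approx 2.0364$)
$b{\left(R,O \right)} = O \left(16 + R\right)$ ($b{\left(R,O \right)} = \left(R + 16\right) O = \left(16 + R\right) O = O \left(16 + R\right)$)
$\left(b{\left(-49,Z \right)} + l\right) - -2119 = \left(\frac{112 \left(16 - 49\right)}{55} + 2251\right) - -2119 = \left(\frac{112}{55} \left(-33\right) + 2251\right) + 2119 = \left(- \frac{336}{5} + 2251\right) + 2119 = \frac{10919}{5} + 2119 = \frac{21514}{5}$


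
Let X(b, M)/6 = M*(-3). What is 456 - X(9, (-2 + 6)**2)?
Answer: 744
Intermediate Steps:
X(b, M) = -18*M (X(b, M) = 6*(M*(-3)) = 6*(-3*M) = -18*M)
456 - X(9, (-2 + 6)**2) = 456 - (-18)*(-2 + 6)**2 = 456 - (-18)*4**2 = 456 - (-18)*16 = 456 - 1*(-288) = 456 + 288 = 744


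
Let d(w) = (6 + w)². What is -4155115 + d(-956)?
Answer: -3252615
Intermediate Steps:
-4155115 + d(-956) = -4155115 + (6 - 956)² = -4155115 + (-950)² = -4155115 + 902500 = -3252615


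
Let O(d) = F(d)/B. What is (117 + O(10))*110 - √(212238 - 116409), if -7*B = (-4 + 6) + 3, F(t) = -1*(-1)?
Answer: 12716 - √95829 ≈ 12406.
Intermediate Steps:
F(t) = 1
B = -5/7 (B = -((-4 + 6) + 3)/7 = -(2 + 3)/7 = -⅐*5 = -5/7 ≈ -0.71429)
O(d) = -7/5 (O(d) = 1/(-5/7) = 1*(-7/5) = -7/5)
(117 + O(10))*110 - √(212238 - 116409) = (117 - 7/5)*110 - √(212238 - 116409) = (578/5)*110 - √95829 = 12716 - √95829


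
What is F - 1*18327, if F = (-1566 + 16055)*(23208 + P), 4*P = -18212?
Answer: 270273968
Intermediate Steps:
P = -4553 (P = (1/4)*(-18212) = -4553)
F = 270292295 (F = (-1566 + 16055)*(23208 - 4553) = 14489*18655 = 270292295)
F - 1*18327 = 270292295 - 1*18327 = 270292295 - 18327 = 270273968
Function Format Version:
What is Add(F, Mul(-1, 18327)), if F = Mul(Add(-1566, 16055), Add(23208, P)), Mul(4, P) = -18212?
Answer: 270273968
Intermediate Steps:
P = -4553 (P = Mul(Rational(1, 4), -18212) = -4553)
F = 270292295 (F = Mul(Add(-1566, 16055), Add(23208, -4553)) = Mul(14489, 18655) = 270292295)
Add(F, Mul(-1, 18327)) = Add(270292295, Mul(-1, 18327)) = Add(270292295, -18327) = 270273968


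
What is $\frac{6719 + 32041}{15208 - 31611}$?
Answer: $- \frac{38760}{16403} \approx -2.363$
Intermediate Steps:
$\frac{6719 + 32041}{15208 - 31611} = \frac{38760}{-16403} = 38760 \left(- \frac{1}{16403}\right) = - \frac{38760}{16403}$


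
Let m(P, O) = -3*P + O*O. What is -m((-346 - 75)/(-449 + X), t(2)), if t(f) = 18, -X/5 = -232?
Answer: -77209/237 ≈ -325.78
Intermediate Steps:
X = 1160 (X = -5*(-232) = 1160)
m(P, O) = O² - 3*P (m(P, O) = -3*P + O² = O² - 3*P)
-m((-346 - 75)/(-449 + X), t(2)) = -(18² - 3*(-346 - 75)/(-449 + 1160)) = -(324 - (-1263)/711) = -(324 - 3*(-421/711)) = -(324 + 421/237) = -1*77209/237 = -77209/237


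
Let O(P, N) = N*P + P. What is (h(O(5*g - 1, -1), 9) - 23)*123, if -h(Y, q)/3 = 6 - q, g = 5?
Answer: -1722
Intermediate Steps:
O(P, N) = P + N*P
h(Y, q) = -18 + 3*q (h(Y, q) = -3*(6 - q) = -18 + 3*q)
(h(O(5*g - 1, -1), 9) - 23)*123 = ((-18 + 3*9) - 23)*123 = ((-18 + 27) - 23)*123 = (9 - 23)*123 = -14*123 = -1722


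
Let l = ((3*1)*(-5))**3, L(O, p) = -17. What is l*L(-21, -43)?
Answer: 57375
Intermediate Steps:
l = -3375 (l = (3*(-5))**3 = (-15)**3 = -3375)
l*L(-21, -43) = -3375*(-17) = 57375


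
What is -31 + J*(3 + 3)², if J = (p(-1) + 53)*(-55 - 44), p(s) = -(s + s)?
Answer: -196051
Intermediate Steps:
p(s) = -2*s
J = -5445 (J = (-2*(-1) + 53)*(-55 - 44) = (2 + 53)*(-99) = 55*(-99) = -5445)
-31 + J*(3 + 3)² = -31 - 5445*(3 + 3)² = -31 - 5445*6² = -31 - 5445*36 = -31 - 196020 = -196051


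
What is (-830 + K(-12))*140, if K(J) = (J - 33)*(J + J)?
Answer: 35000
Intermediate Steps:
K(J) = 2*J*(-33 + J) (K(J) = (-33 + J)*(2*J) = 2*J*(-33 + J))
(-830 + K(-12))*140 = (-830 + 2*(-12)*(-33 - 12))*140 = (-830 + 2*(-12)*(-45))*140 = (-830 + 1080)*140 = 250*140 = 35000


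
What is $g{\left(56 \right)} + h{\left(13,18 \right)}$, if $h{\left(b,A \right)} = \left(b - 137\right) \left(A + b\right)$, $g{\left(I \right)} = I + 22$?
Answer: $-3766$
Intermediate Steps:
$g{\left(I \right)} = 22 + I$
$h{\left(b,A \right)} = \left(-137 + b\right) \left(A + b\right)$
$g{\left(56 \right)} + h{\left(13,18 \right)} = \left(22 + 56\right) + \left(13^{2} - 2466 - 1781 + 18 \cdot 13\right) = 78 + \left(169 - 2466 - 1781 + 234\right) = 78 - 3844 = -3766$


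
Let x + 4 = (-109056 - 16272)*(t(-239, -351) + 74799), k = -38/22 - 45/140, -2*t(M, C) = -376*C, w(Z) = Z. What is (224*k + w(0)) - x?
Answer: 12146910084/11 ≈ 1.1043e+9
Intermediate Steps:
t(M, C) = 188*C (t(M, C) = -(-188)*C = 188*C)
k = -631/308 (k = -38*1/22 - 45*1/140 = -19/11 - 9/28 = -631/308 ≈ -2.0487)
x = -1104265012 (x = -4 + (-109056 - 16272)*(188*(-351) + 74799) = -4 - 125328*(-65988 + 74799) = -4 - 125328*8811 = -4 - 1104265008 = -1104265012)
(224*k + w(0)) - x = (224*(-631/308) + 0) - 1*(-1104265012) = (-5048/11 + 0) + 1104265012 = -5048/11 + 1104265012 = 12146910084/11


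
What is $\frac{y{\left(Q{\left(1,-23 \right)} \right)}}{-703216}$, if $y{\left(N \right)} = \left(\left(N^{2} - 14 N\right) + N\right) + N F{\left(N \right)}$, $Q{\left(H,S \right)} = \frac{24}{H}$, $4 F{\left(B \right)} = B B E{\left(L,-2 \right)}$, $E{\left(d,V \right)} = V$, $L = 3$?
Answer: $\frac{831}{87902} \approx 0.0094537$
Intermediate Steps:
$F{\left(B \right)} = - \frac{B^{2}}{2}$ ($F{\left(B \right)} = \frac{B B \left(-2\right)}{4} = \frac{B^{2} \left(-2\right)}{4} = \frac{\left(-2\right) B^{2}}{4} = - \frac{B^{2}}{2}$)
$y{\left(N \right)} = N^{2} - 13 N - \frac{N^{3}}{2}$ ($y{\left(N \right)} = \left(\left(N^{2} - 14 N\right) + N\right) + N \left(- \frac{N^{2}}{2}\right) = \left(N^{2} - 13 N\right) - \frac{N^{3}}{2} = N^{2} - 13 N - \frac{N^{3}}{2}$)
$\frac{y{\left(Q{\left(1,-23 \right)} \right)}}{-703216} = \frac{\frac{1}{2} \cdot \frac{24}{1} \left(-26 - \left(\frac{24}{1}\right)^{2} + 2 \cdot \frac{24}{1}\right)}{-703216} = \frac{24 \cdot 1 \left(-26 - \left(24 \cdot 1\right)^{2} + 2 \cdot 24 \cdot 1\right)}{2} \left(- \frac{1}{703216}\right) = \frac{1}{2} \cdot 24 \left(-26 - 24^{2} + 2 \cdot 24\right) \left(- \frac{1}{703216}\right) = \frac{1}{2} \cdot 24 \left(-26 - 576 + 48\right) \left(- \frac{1}{703216}\right) = \frac{1}{2} \cdot 24 \left(-554\right) \left(- \frac{1}{703216}\right) = \left(-6648\right) \left(- \frac{1}{703216}\right) = \frac{831}{87902}$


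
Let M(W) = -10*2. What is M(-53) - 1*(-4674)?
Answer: 4654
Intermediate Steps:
M(W) = -20
M(-53) - 1*(-4674) = -20 - 1*(-4674) = -20 + 4674 = 4654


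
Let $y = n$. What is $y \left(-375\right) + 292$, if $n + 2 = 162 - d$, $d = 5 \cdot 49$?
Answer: $32167$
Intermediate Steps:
$d = 245$
$n = -85$ ($n = -2 + \left(162 - 245\right) = -2 - 83 = -85$)
$y = -85$
$y \left(-375\right) + 292 = \left(-85\right) \left(-375\right) + 292 = 31875 + 292 = 32167$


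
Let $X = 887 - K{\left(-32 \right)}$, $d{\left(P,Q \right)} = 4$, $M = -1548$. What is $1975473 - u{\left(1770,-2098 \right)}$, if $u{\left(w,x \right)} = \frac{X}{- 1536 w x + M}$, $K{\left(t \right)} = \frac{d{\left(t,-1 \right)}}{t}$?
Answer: $\frac{90142777045070311}{45630984096} \approx 1.9755 \cdot 10^{6}$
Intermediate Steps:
$K{\left(t \right)} = \frac{4}{t}$
$X = \frac{7097}{8}$ ($X = 887 - \frac{4}{-32} = 887 - 4 \left(- \frac{1}{32}\right) = 887 - - \frac{1}{8} = 887 + \frac{1}{8} = \frac{7097}{8} \approx 887.13$)
$u{\left(w,x \right)} = \frac{7097}{8 \left(-1548 - 1536 w x\right)}$ ($u{\left(w,x \right)} = \frac{7097}{8 \left(- 1536 w x - 1548\right)} = \frac{7097}{8 \left(-1548 - 1536 w x\right)}$)
$1975473 - u{\left(1770,-2098 \right)} = 1975473 - - \frac{7097}{12384 + 12288 \cdot 1770 \left(-2098\right)} = 1975473 - - \frac{7097}{12384 - 45630996480} = 1975473 - - \frac{7097}{-45630984096} = 1975473 - \left(-7097\right) \left(- \frac{1}{45630984096}\right) = 1975473 - \frac{7097}{45630984096} = \frac{90142777045070311}{45630984096}$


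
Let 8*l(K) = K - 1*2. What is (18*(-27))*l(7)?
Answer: -1215/4 ≈ -303.75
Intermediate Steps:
l(K) = -1/4 + K/8 (l(K) = (K - 1*2)/8 = (K - 2)/8 = (-2 + K)/8 = -1/4 + K/8)
(18*(-27))*l(7) = (18*(-27))*(-1/4 + (1/8)*7) = -486*(-1/4 + 7/8) = -486*5/8 = -1215/4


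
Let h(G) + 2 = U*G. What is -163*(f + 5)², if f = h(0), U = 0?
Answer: -1467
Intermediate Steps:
h(G) = -2 (h(G) = -2 + 0*G = -2 + 0 = -2)
f = -2
-163*(f + 5)² = -163*(-2 + 5)² = -163*3² = -163*9 = -1467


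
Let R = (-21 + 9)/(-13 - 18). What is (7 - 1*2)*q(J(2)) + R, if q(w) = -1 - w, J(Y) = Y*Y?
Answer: -763/31 ≈ -24.613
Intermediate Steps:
J(Y) = Y²
R = 12/31 (R = -12/(-31) = -12*(-1/31) = 12/31 ≈ 0.38710)
(7 - 1*2)*q(J(2)) + R = (7 - 1*2)*(-1 - 1*2²) + 12/31 = (7 - 2)*(-1 - 1*4) + 12/31 = 5*(-1 - 4) + 12/31 = 5*(-5) + 12/31 = -25 + 12/31 = -763/31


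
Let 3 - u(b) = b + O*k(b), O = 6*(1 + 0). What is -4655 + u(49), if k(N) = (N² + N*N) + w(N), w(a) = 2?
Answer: -33525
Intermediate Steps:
k(N) = 2 + 2*N² (k(N) = (N² + N*N) + 2 = (N² + N²) + 2 = 2*N² + 2 = 2 + 2*N²)
O = 6 (O = 6*1 = 6)
u(b) = -9 - b - 12*b² (u(b) = 3 - (b + 6*(2 + 2*b²)) = 3 - (b + (12 + 12*b²)) = 3 - (12 + b + 12*b²) = 3 + (-12 - b - 12*b²) = -9 - b - 12*b²)
-4655 + u(49) = -4655 + (-9 - 1*49 - 12*49²) = -4655 + (-9 - 49 - 12*2401) = -4655 + (-9 - 49 - 28812) = -4655 - 28870 = -33525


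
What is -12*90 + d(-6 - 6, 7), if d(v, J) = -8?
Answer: -1088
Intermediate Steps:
-12*90 + d(-6 - 6, 7) = -12*90 - 8 = -1080 - 8 = -1088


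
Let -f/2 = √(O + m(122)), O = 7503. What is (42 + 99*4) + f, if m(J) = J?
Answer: 438 - 10*√305 ≈ 263.36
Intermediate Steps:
f = -10*√305 (f = -2*√(7503 + 122) = -10*√305 ≈ -174.64)
(42 + 99*4) + f = (42 + 99*4) - 10*√305 = (42 + 396) - 10*√305 = 438 - 10*√305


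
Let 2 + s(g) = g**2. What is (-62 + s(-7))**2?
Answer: 225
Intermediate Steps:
s(g) = -2 + g**2
(-62 + s(-7))**2 = (-62 + (-2 + (-7)**2))**2 = (-62 + (-2 + 49))**2 = (-62 + 47)**2 = (-15)**2 = 225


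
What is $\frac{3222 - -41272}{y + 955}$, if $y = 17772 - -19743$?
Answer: $\frac{22247}{19235} \approx 1.1566$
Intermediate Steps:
$y = 37515$ ($y = 17772 + 19743 = 37515$)
$\frac{3222 - -41272}{y + 955} = \frac{3222 - -41272}{37515 + 955} = \frac{3222 + 41272}{38470} = 44494 \cdot \frac{1}{38470} = \frac{22247}{19235}$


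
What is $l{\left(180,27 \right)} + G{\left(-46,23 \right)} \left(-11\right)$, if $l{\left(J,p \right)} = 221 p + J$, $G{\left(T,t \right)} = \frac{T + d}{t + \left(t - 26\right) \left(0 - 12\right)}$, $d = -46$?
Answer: $\frac{363685}{59} \approx 6164.2$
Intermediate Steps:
$G{\left(T,t \right)} = \frac{-46 + T}{312 - 11 t}$ ($G{\left(T,t \right)} = \frac{T - 46}{t + \left(t - 26\right) \left(0 - 12\right)} = \frac{-46 + T}{t + \left(-26 + t\right) \left(-12\right)} = \frac{-46 + T}{t - \left(-312 + 12 t\right)} = \frac{-46 + T}{312 - 11 t}$)
$l{\left(J,p \right)} = J + 221 p$
$l{\left(180,27 \right)} + G{\left(-46,23 \right)} \left(-11\right) = \left(180 + 221 \cdot 27\right) + \frac{46 - -46}{-312 + 11 \cdot 23} \left(-11\right) = \left(180 + 5967\right) + \frac{46 + 46}{-312 + 253} \left(-11\right) = 6147 + \frac{1}{-59} \cdot 92 \left(-11\right) = 6147 + \left(- \frac{1}{59}\right) 92 \left(-11\right) = 6147 - - \frac{1012}{59} = 6147 + \frac{1012}{59} = \frac{363685}{59}$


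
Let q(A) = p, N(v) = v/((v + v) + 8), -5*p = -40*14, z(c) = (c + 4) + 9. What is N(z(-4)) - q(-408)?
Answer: -2903/26 ≈ -111.65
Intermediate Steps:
z(c) = 13 + c (z(c) = (4 + c) + 9 = 13 + c)
p = 112 (p = -(-8)*14 = -⅕*(-560) = 112)
N(v) = v/(8 + 2*v) (N(v) = v/(2*v + 8) = v/(8 + 2*v))
q(A) = 112
N(z(-4)) - q(-408) = (13 - 4)/(2*(4 + (13 - 4))) - 1*112 = (½)*9/(4 + 9) - 112 = (½)*9/13 - 112 = (½)*9*(1/13) - 112 = 9/26 - 112 = -2903/26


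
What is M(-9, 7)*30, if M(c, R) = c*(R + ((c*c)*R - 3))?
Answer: -154170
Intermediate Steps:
M(c, R) = c*(-3 + R + R*c**2) (M(c, R) = c*(R + (c**2*R - 3)) = c*(R + (R*c**2 - 3)) = c*(R + (-3 + R*c**2)) = c*(-3 + R + R*c**2))
M(-9, 7)*30 = -9*(-3 + 7 + 7*(-9)**2)*30 = -9*(-3 + 7 + 7*81)*30 = -9*(-3 + 7 + 567)*30 = -9*571*30 = -5139*30 = -154170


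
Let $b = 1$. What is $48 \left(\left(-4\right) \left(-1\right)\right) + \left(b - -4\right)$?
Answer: $197$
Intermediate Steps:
$48 \left(\left(-4\right) \left(-1\right)\right) + \left(b - -4\right) = 48 \left(\left(-4\right) \left(-1\right)\right) + \left(1 - -4\right) = 48 \cdot 4 + \left(1 + 4\right) = 192 + 5 = 197$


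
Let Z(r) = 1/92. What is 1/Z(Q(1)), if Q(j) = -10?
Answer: 92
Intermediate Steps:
Z(r) = 1/92
1/Z(Q(1)) = 1/(1/92) = 92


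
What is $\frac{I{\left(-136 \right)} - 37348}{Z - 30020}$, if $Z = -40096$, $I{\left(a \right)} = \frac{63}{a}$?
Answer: $\frac{5079391}{9535776} \approx 0.53267$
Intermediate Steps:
$\frac{I{\left(-136 \right)} - 37348}{Z - 30020} = \frac{\frac{63}{-136} - 37348}{-40096 - 30020} = \frac{63 \left(- \frac{1}{136}\right) - 37348}{-70116} = \left(- \frac{63}{136} - 37348\right) \left(- \frac{1}{70116}\right) = \left(- \frac{5079391}{136}\right) \left(- \frac{1}{70116}\right) = \frac{5079391}{9535776}$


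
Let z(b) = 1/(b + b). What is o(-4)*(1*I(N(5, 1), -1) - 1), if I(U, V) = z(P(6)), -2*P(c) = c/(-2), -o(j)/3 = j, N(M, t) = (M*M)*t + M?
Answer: -8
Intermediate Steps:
N(M, t) = M + t*M**2 (N(M, t) = M**2*t + M = t*M**2 + M = M + t*M**2)
o(j) = -3*j
P(c) = c/4 (P(c) = -c/(2*(-2)) = -c*(-1)/(2*2) = -(-1)*c/4 = c/4)
z(b) = 1/(2*b)
I(U, V) = 1/3 (I(U, V) = 1/(2*(((1/4)*6))) = 1/(2*(3/2)) = (1/2)*(2/3) = 1/3)
o(-4)*(1*I(N(5, 1), -1) - 1) = (-3*(-4))*(1*(1/3) - 1) = 12*(1/3 - 1) = 12*(-2/3) = -8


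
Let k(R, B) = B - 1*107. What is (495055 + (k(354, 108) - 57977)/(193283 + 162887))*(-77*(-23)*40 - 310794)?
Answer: -21154786320208398/178085 ≈ -1.1879e+11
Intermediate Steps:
k(R, B) = -107 + B (k(R, B) = B - 107 = -107 + B)
(495055 + (k(354, 108) - 57977)/(193283 + 162887))*(-77*(-23)*40 - 310794) = (495055 + ((-107 + 108) - 57977)/(193283 + 162887))*(-77*(-23)*40 - 310794) = (495055 + (1 - 57977)/356170)*(1771*40 - 310794) = (495055 - 57976*1/356170)*(70840 - 310794) = (495055 - 28988/178085)*(-239954) = (88161840687/178085)*(-239954) = -21154786320208398/178085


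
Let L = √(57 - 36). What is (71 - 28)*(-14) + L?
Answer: -602 + √21 ≈ -597.42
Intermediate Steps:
L = √21 ≈ 4.5826
(71 - 28)*(-14) + L = (71 - 28)*(-14) + √21 = 43*(-14) + √21 = -602 + √21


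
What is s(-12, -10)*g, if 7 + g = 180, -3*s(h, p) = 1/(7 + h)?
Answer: 173/15 ≈ 11.533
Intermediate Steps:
s(h, p) = -1/(3*(7 + h))
g = 173 (g = -7 + 180 = 173)
s(-12, -10)*g = -1/(21 + 3*(-12))*173 = -1/(21 - 36)*173 = -1/(-15)*173 = -1*(-1/15)*173 = (1/15)*173 = 173/15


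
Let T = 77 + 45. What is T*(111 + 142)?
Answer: 30866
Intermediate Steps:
T = 122
T*(111 + 142) = 122*(111 + 142) = 122*253 = 30866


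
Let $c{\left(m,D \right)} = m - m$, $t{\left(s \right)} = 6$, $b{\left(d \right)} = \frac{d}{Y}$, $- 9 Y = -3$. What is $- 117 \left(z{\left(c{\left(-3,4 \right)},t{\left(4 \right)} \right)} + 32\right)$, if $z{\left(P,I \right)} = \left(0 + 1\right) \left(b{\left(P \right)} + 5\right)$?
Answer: $-4329$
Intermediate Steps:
$Y = \frac{1}{3}$ ($Y = \left(- \frac{1}{9}\right) \left(-3\right) = \frac{1}{3} \approx 0.33333$)
$b{\left(d \right)} = 3 d$ ($b{\left(d \right)} = d \frac{1}{\frac{1}{3}} = d 3 = 3 d$)
$c{\left(m,D \right)} = 0$
$z{\left(P,I \right)} = 5 + 3 P$ ($z{\left(P,I \right)} = \left(0 + 1\right) \left(3 P + 5\right) = 1 \left(5 + 3 P\right) = 5 + 3 P$)
$- 117 \left(z{\left(c{\left(-3,4 \right)},t{\left(4 \right)} \right)} + 32\right) = - 117 \left(\left(5 + 3 \cdot 0\right) + 32\right) = - 117 \left(\left(5 + 0\right) + 32\right) = - 117 \left(5 + 32\right) = \left(-117\right) 37 = -4329$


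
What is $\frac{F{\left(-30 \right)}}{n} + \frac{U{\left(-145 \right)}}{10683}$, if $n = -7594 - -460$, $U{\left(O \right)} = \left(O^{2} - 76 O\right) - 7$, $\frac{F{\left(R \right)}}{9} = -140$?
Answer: $\frac{40336612}{12702087} \approx 3.1756$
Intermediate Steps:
$F{\left(R \right)} = -1260$ ($F{\left(R \right)} = 9 \left(-140\right) = -1260$)
$U{\left(O \right)} = -7 + O^{2} - 76 O$
$n = -7134$ ($n = -7594 + 460 = -7134$)
$\frac{F{\left(-30 \right)}}{n} + \frac{U{\left(-145 \right)}}{10683} = - \frac{1260}{-7134} + \frac{-7 + \left(-145\right)^{2} - -11020}{10683} = \left(-1260\right) \left(- \frac{1}{7134}\right) + \left(-7 + 21025 + 11020\right) \frac{1}{10683} = \frac{210}{1189} + 32038 \cdot \frac{1}{10683} = \frac{210}{1189} + \frac{32038}{10683} = \frac{40336612}{12702087}$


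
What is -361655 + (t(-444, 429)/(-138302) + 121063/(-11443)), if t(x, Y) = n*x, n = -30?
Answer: -286184202365808/791294893 ≈ -3.6167e+5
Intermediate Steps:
t(x, Y) = -30*x
-361655 + (t(-444, 429)/(-138302) + 121063/(-11443)) = -361655 + (-30*(-444)/(-138302) + 121063/(-11443)) = -361655 + (13320*(-1/138302) + 121063*(-1/11443)) = -361655 + (-6660/69151 - 121063/11443) = -361655 - 8447837893/791294893 = -286184202365808/791294893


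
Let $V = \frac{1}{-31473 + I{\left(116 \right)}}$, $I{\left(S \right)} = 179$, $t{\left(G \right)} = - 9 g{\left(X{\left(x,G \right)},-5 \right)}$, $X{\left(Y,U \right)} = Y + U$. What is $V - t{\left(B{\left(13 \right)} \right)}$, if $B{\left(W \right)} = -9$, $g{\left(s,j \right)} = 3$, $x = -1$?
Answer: $\frac{844937}{31294} \approx 27.0$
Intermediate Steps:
$X{\left(Y,U \right)} = U + Y$
$t{\left(G \right)} = -27$ ($t{\left(G \right)} = \left(-9\right) 3 = -27$)
$V = - \frac{1}{31294}$ ($V = \frac{1}{-31473 + 179} = \frac{1}{-31294} = - \frac{1}{31294} \approx -3.1955 \cdot 10^{-5}$)
$V - t{\left(B{\left(13 \right)} \right)} = - \frac{1}{31294} - -27 = - \frac{1}{31294} + 27 = \frac{844937}{31294}$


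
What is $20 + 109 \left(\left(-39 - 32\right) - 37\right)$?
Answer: $-11752$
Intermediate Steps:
$20 + 109 \left(\left(-39 - 32\right) - 37\right) = 20 + 109 \left(-71 - 37\right) = 20 + 109 \left(-108\right) = 20 - 11772 = -11752$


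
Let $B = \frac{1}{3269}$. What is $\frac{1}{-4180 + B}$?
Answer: $- \frac{3269}{13664419} \approx -0.00023923$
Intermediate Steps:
$B = \frac{1}{3269} \approx 0.0003059$
$\frac{1}{-4180 + B} = \frac{1}{-4180 + \frac{1}{3269}} = \frac{1}{- \frac{13664419}{3269}} = - \frac{3269}{13664419}$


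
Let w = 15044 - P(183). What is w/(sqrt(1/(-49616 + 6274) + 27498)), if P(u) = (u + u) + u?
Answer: 2899*sqrt(51655789408730)/238363663 ≈ 87.411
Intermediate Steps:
P(u) = 3*u (P(u) = 2*u + u = 3*u)
w = 14495 (w = 15044 - 3*183 = 15044 - 1*549 = 15044 - 549 = 14495)
w/(sqrt(1/(-49616 + 6274) + 27498)) = 14495/(sqrt(1/(-49616 + 6274) + 27498)) = 14495/(sqrt(1/(-43342) + 27498)) = 14495/(sqrt(-1/43342 + 27498)) = 14495/(sqrt(1191818315/43342)) = 14495/((sqrt(51655789408730)/43342)) = 14495*(sqrt(51655789408730)/1191818315) = 2899*sqrt(51655789408730)/238363663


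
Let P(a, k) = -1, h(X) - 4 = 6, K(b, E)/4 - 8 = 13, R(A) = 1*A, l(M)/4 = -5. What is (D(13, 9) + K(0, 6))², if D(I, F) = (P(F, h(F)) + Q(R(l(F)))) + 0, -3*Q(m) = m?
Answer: 72361/9 ≈ 8040.1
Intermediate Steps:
l(M) = -20 (l(M) = 4*(-5) = -20)
R(A) = A
K(b, E) = 84 (K(b, E) = 32 + 4*13 = 32 + 52 = 84)
h(X) = 10 (h(X) = 4 + 6 = 10)
Q(m) = -m/3
D(I, F) = 17/3 (D(I, F) = (-1 - ⅓*(-20)) + 0 = (-1 + 20/3) + 0 = 17/3 + 0 = 17/3)
(D(13, 9) + K(0, 6))² = (17/3 + 84)² = (269/3)² = 72361/9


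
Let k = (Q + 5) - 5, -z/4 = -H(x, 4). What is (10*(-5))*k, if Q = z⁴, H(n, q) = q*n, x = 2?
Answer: -52428800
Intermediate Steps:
H(n, q) = n*q
z = 32 (z = -(-4)*2*4 = -(-4)*8 = -4*(-8) = 32)
Q = 1048576 (Q = 32⁴ = 1048576)
k = 1048576 (k = (1048576 + 5) - 5 = 1048581 - 5 = 1048576)
(10*(-5))*k = (10*(-5))*1048576 = -50*1048576 = -52428800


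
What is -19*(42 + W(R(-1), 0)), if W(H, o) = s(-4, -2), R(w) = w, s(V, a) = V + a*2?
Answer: -646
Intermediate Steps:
s(V, a) = V + 2*a
W(H, o) = -8 (W(H, o) = -4 + 2*(-2) = -4 - 4 = -8)
-19*(42 + W(R(-1), 0)) = -19*(42 - 8) = -19*34 = -646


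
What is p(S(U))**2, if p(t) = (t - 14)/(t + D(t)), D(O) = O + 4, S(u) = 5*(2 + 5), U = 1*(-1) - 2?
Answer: 441/5476 ≈ 0.080533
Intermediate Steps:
U = -3 (U = -1 - 2 = -3)
S(u) = 35 (S(u) = 5*7 = 35)
D(O) = 4 + O
p(t) = (-14 + t)/(4 + 2*t) (p(t) = (t - 14)/(t + (4 + t)) = (-14 + t)/(4 + 2*t))
p(S(U))**2 = ((-14 + 35)/(2*(2 + 35)))**2 = ((1/2)*21/37)**2 = ((1/2)*(1/37)*21)**2 = (21/74)**2 = 441/5476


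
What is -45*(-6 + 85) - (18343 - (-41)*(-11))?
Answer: -21447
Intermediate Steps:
-45*(-6 + 85) - (18343 - (-41)*(-11)) = -45*79 - (18343 - 1*451) = -3555 - (18343 - 451) = -3555 - 1*17892 = -3555 - 17892 = -21447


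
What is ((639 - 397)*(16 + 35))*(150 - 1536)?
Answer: -17106012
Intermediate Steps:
((639 - 397)*(16 + 35))*(150 - 1536) = (242*51)*(-1386) = 12342*(-1386) = -17106012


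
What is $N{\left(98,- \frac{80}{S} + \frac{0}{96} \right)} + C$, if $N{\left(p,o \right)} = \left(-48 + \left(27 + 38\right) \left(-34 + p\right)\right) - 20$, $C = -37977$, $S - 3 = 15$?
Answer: $-33885$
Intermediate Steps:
$S = 18$ ($S = 3 + 15 = 18$)
$N{\left(p,o \right)} = -2278 + 65 p$ ($N{\left(p,o \right)} = \left(-48 + 65 \left(-34 + p\right)\right) - 20 = \left(-48 + \left(-2210 + 65 p\right)\right) - 20 = \left(-2258 + 65 p\right) - 20 = -2278 + 65 p$)
$N{\left(98,- \frac{80}{S} + \frac{0}{96} \right)} + C = \left(-2278 + 65 \cdot 98\right) - 37977 = \left(-2278 + 6370\right) - 37977 = 4092 - 37977 = -33885$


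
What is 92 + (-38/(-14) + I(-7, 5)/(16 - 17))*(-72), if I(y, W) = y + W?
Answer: -1732/7 ≈ -247.43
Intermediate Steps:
I(y, W) = W + y
92 + (-38/(-14) + I(-7, 5)/(16 - 17))*(-72) = 92 + (-38/(-14) + (5 - 7)/(16 - 17))*(-72) = 92 + (-38*(-1/14) - 2/(-1))*(-72) = 92 + (19/7 - 2*(-1))*(-72) = 92 + (19/7 + 2)*(-72) = 92 + (33/7)*(-72) = 92 - 2376/7 = -1732/7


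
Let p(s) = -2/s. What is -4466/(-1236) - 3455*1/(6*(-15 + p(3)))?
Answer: 586273/14523 ≈ 40.369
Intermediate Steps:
-4466/(-1236) - 3455*1/(6*(-15 + p(3))) = -4466/(-1236) - 3455*1/(6*(-15 - 2/3)) = -4466*(-1/1236) - 3455*1/(6*(-15 - 2*⅓)) = 2233/618 - 3455*1/(6*(-15 - ⅔)) = 2233/618 - 3455/((-47/3*6)) = 2233/618 - 3455/(-94) = 2233/618 - 3455*(-1/94) = 2233/618 + 3455/94 = 586273/14523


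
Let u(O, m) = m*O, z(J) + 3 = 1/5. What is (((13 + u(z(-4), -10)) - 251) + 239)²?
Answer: 841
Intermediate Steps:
z(J) = -14/5 (z(J) = -3 + 1/5 = -3 + ⅕ = -14/5)
u(O, m) = O*m
(((13 + u(z(-4), -10)) - 251) + 239)² = (((13 - 14/5*(-10)) - 251) + 239)² = (((13 + 28) - 251) + 239)² = ((41 - 251) + 239)² = (-210 + 239)² = 29² = 841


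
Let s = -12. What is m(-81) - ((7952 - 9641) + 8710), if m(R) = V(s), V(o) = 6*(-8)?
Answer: -7069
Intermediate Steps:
V(o) = -48
m(R) = -48
m(-81) - ((7952 - 9641) + 8710) = -48 - ((7952 - 9641) + 8710) = -48 - (-1689 + 8710) = -48 - 1*7021 = -48 - 7021 = -7069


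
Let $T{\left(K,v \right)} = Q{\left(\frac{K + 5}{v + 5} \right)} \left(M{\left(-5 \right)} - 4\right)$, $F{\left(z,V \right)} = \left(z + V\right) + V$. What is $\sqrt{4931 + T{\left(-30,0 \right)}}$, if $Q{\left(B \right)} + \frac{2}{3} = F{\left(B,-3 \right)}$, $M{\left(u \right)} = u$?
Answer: $2 \sqrt{1259} \approx 70.965$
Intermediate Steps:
$F{\left(z,V \right)} = z + 2 V$ ($F{\left(z,V \right)} = \left(V + z\right) + V = z + 2 V$)
$Q{\left(B \right)} = - \frac{20}{3} + B$ ($Q{\left(B \right)} = - \frac{2}{3} + \left(B + 2 \left(-3\right)\right) = - \frac{2}{3} + \left(B - 6\right) = - \frac{2}{3} + \left(-6 + B\right) = - \frac{20}{3} + B$)
$T{\left(K,v \right)} = 60 - \frac{9 \left(5 + K\right)}{5 + v}$ ($T{\left(K,v \right)} = \left(- \frac{20}{3} + \frac{K + 5}{v + 5}\right) \left(-5 - 4\right) = \left(- \frac{20}{3} + \frac{5 + K}{5 + v}\right) \left(-9\right) = 60 - \frac{9 \left(5 + K\right)}{5 + v}$)
$\sqrt{4931 + T{\left(-30,0 \right)}} = \sqrt{4931 + \frac{3 \left(85 - -90 + 20 \cdot 0\right)}{5 + 0}} = \sqrt{4931 + \frac{3 \left(85 + 90 + 0\right)}{5}} = \sqrt{4931 + 3 \cdot \frac{1}{5} \cdot 175} = \sqrt{4931 + 105} = \sqrt{5036} = 2 \sqrt{1259}$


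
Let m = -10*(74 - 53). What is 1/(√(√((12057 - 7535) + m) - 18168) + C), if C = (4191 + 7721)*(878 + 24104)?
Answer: 1/(297585584 + I*√(18168 - 14*√22)) ≈ 3.3604e-9 - 0.e-15*I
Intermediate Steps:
m = -210 (m = -10*21 = -210)
C = 297585584 (C = 11912*24982 = 297585584)
1/(√(√((12057 - 7535) + m) - 18168) + C) = 1/(√(√((12057 - 7535) - 210) - 18168) + 297585584) = 1/(√(√(4522 - 210) - 18168) + 297585584) = 1/(√(√4312 - 18168) + 297585584) = 1/(√(14*√22 - 18168) + 297585584) = 1/(√(-18168 + 14*√22) + 297585584) = 1/(297585584 + √(-18168 + 14*√22))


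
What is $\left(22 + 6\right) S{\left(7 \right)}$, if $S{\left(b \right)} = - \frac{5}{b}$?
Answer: $-20$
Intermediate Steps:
$\left(22 + 6\right) S{\left(7 \right)} = \left(22 + 6\right) \left(- \frac{5}{7}\right) = 28 \left(\left(-5\right) \frac{1}{7}\right) = 28 \left(- \frac{5}{7}\right) = -20$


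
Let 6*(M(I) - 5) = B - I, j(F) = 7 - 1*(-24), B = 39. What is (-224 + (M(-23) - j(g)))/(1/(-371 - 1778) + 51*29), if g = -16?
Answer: -1545131/9535110 ≈ -0.16205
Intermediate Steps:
j(F) = 31 (j(F) = 7 + 24 = 31)
M(I) = 23/2 - I/6 (M(I) = 5 + (39 - I)/6 = 5 + (13/2 - I/6) = 23/2 - I/6)
(-224 + (M(-23) - j(g)))/(1/(-371 - 1778) + 51*29) = (-224 + ((23/2 - ⅙*(-23)) - 1*31))/(1/(-371 - 1778) + 51*29) = (-224 + ((23/2 + 23/6) - 31))/(1/(-2149) + 1479) = (-224 + (46/3 - 31))/(-1/2149 + 1479) = (-224 - 47/3)/(3178370/2149) = -719/3*2149/3178370 = -1545131/9535110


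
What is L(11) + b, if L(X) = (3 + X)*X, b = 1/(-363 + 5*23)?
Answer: 38191/248 ≈ 154.00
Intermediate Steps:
b = -1/248 (b = 1/(-363 + 115) = 1/(-248) = -1/248 ≈ -0.0040323)
L(X) = X*(3 + X)
L(11) + b = 11*(3 + 11) - 1/248 = 11*14 - 1/248 = 154 - 1/248 = 38191/248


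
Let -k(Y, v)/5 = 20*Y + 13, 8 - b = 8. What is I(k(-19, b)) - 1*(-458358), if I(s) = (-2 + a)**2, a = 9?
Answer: 458407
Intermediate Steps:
b = 0 (b = 8 - 1*8 = 8 - 8 = 0)
k(Y, v) = -65 - 100*Y (k(Y, v) = -5*(20*Y + 13) = -5*(13 + 20*Y) = -65 - 100*Y)
I(s) = 49 (I(s) = (-2 + 9)**2 = 7**2 = 49)
I(k(-19, b)) - 1*(-458358) = 49 - 1*(-458358) = 49 + 458358 = 458407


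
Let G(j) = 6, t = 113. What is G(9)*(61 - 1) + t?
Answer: 473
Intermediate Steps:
G(9)*(61 - 1) + t = 6*(61 - 1) + 113 = 6*60 + 113 = 360 + 113 = 473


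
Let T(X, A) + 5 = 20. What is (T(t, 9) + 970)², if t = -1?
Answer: 970225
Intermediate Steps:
T(X, A) = 15 (T(X, A) = -5 + 20 = 15)
(T(t, 9) + 970)² = (15 + 970)² = 985² = 970225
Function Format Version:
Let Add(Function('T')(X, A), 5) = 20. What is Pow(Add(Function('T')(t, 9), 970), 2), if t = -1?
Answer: 970225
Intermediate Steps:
Function('T')(X, A) = 15 (Function('T')(X, A) = Add(-5, 20) = 15)
Pow(Add(Function('T')(t, 9), 970), 2) = Pow(Add(15, 970), 2) = Pow(985, 2) = 970225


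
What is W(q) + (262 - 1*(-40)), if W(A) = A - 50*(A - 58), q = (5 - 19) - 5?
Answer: 4133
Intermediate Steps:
q = -19 (q = -14 - 5 = -19)
W(A) = 2900 - 49*A (W(A) = A - 50*(-58 + A) = A + (2900 - 50*A) = 2900 - 49*A)
W(q) + (262 - 1*(-40)) = (2900 - 49*(-19)) + (262 - 1*(-40)) = (2900 + 931) + (262 + 40) = 3831 + 302 = 4133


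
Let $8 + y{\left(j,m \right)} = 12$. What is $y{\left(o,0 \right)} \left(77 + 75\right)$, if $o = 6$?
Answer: $608$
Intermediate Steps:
$y{\left(j,m \right)} = 4$ ($y{\left(j,m \right)} = -8 + 12 = 4$)
$y{\left(o,0 \right)} \left(77 + 75\right) = 4 \left(77 + 75\right) = 4 \cdot 152 = 608$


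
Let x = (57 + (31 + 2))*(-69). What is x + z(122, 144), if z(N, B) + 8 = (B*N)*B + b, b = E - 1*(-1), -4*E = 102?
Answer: 5047099/2 ≈ 2.5235e+6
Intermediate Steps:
E = -51/2 (E = -¼*102 = -51/2 ≈ -25.500)
b = -49/2 (b = -51/2 - 1*(-1) = -51/2 + 1 = -49/2 ≈ -24.500)
x = -6210 (x = (57 + 33)*(-69) = 90*(-69) = -6210)
z(N, B) = -65/2 + N*B² (z(N, B) = -8 + ((B*N)*B - 49/2) = -8 + (N*B² - 49/2) = -8 + (-49/2 + N*B²) = -65/2 + N*B²)
x + z(122, 144) = -6210 + (-65/2 + 122*144²) = -6210 + (-65/2 + 122*20736) = -6210 + (-65/2 + 2529792) = -6210 + 5059519/2 = 5047099/2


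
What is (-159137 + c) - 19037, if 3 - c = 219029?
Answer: -397200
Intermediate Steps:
c = -219026 (c = 3 - 1*219029 = 3 - 219029 = -219026)
(-159137 + c) - 19037 = (-159137 - 219026) - 19037 = -378163 - 19037 = -397200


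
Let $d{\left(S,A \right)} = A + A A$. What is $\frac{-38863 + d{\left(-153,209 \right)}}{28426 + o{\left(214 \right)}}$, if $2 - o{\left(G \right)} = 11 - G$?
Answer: $\frac{5027}{28631} \approx 0.17558$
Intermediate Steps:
$o{\left(G \right)} = -9 + G$ ($o{\left(G \right)} = 2 - \left(11 - G\right) = 2 + \left(-11 + G\right) = -9 + G$)
$d{\left(S,A \right)} = A + A^{2}$
$\frac{-38863 + d{\left(-153,209 \right)}}{28426 + o{\left(214 \right)}} = \frac{-38863 + 209 \left(1 + 209\right)}{28426 + \left(-9 + 214\right)} = \frac{-38863 + 209 \cdot 210}{28426 + 205} = \frac{-38863 + 43890}{28631} = 5027 \cdot \frac{1}{28631} = \frac{5027}{28631}$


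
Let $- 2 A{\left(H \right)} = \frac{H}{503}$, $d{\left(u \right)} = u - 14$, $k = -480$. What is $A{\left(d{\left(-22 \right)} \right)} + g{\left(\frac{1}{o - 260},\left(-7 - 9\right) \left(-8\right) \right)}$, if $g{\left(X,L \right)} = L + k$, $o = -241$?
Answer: $- \frac{177038}{503} \approx -351.96$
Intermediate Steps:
$d{\left(u \right)} = -14 + u$
$g{\left(X,L \right)} = -480 + L$ ($g{\left(X,L \right)} = L - 480 = -480 + L$)
$A{\left(H \right)} = - \frac{H}{1006}$ ($A{\left(H \right)} = - \frac{H \frac{1}{503}}{2} = - \frac{\frac{1}{503} H}{2} = - \frac{H}{1006}$)
$A{\left(d{\left(-22 \right)} \right)} + g{\left(\frac{1}{o - 260},\left(-7 - 9\right) \left(-8\right) \right)} = - \frac{-14 - 22}{1006} - \left(480 - \left(-7 - 9\right) \left(-8\right)\right) = \left(- \frac{1}{1006}\right) \left(-36\right) - 352 = \frac{18}{503} + \left(-480 + 128\right) = \frac{18}{503} - 352 = - \frac{177038}{503}$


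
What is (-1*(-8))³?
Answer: 512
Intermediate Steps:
(-1*(-8))³ = 8³ = 512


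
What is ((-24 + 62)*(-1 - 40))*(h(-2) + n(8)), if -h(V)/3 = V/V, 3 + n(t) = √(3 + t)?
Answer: 9348 - 1558*√11 ≈ 4180.7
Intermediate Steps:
n(t) = -3 + √(3 + t)
h(V) = -3 (h(V) = -3*V/V = -3*1 = -3)
((-24 + 62)*(-1 - 40))*(h(-2) + n(8)) = ((-24 + 62)*(-1 - 40))*(-3 + (-3 + √(3 + 8))) = (38*(-41))*(-3 + (-3 + √11)) = -1558*(-6 + √11) = 9348 - 1558*√11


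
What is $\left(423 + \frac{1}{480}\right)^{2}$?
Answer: $\frac{41225647681}{230400} \approx 1.7893 \cdot 10^{5}$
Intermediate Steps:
$\left(423 + \frac{1}{480}\right)^{2} = \left(\frac{203041}{480}\right)^{2} = \frac{41225647681}{230400}$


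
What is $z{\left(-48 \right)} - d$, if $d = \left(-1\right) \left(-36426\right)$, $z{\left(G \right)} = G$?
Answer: $-36474$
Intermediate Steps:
$d = 36426$
$z{\left(-48 \right)} - d = -48 - 36426 = -36474$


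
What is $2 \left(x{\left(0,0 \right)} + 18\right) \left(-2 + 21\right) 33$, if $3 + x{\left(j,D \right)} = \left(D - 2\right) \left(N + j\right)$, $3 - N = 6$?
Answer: $26334$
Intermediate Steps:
$N = -3$ ($N = 3 - 6 = -3$)
$x{\left(j,D \right)} = -3 + \left(-3 + j\right) \left(-2 + D\right)$ ($x{\left(j,D \right)} = -3 + \left(D - 2\right) \left(-3 + j\right) = -3 + \left(-2 + D\right) \left(-3 + j\right) = -3 + \left(-3 + j\right) \left(-2 + D\right)$)
$2 \left(x{\left(0,0 \right)} + 18\right) \left(-2 + 21\right) 33 = 2 \left(\left(3 - 0 - 0 + 0 \cdot 0\right) + 18\right) \left(-2 + 21\right) 33 = 2 \left(\left(3 + 0 + 0 + 0\right) + 18\right) 19 \cdot 33 = 2 \left(3 + 18\right) 19 \cdot 33 = 2 \cdot 21 \cdot 19 \cdot 33 = 2 \cdot 399 \cdot 33 = 798 \cdot 33 = 26334$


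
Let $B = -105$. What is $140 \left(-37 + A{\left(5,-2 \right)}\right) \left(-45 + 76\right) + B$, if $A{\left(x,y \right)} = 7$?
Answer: $-130305$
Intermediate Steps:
$140 \left(-37 + A{\left(5,-2 \right)}\right) \left(-45 + 76\right) + B = 140 \left(-37 + 7\right) \left(-45 + 76\right) - 105 = 140 \left(\left(-30\right) 31\right) - 105 = 140 \left(-930\right) - 105 = -130200 - 105 = -130305$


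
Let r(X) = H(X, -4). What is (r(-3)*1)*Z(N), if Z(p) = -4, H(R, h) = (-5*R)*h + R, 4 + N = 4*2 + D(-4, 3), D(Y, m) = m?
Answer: 252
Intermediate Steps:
N = 7 (N = -4 + (4*2 + 3) = -4 + (8 + 3) = -4 + 11 = 7)
H(R, h) = R - 5*R*h (H(R, h) = -5*R*h + R = R - 5*R*h)
r(X) = 21*X (r(X) = X*(1 - 5*(-4)) = X*(1 + 20) = X*21 = 21*X)
(r(-3)*1)*Z(N) = ((21*(-3))*1)*(-4) = -63*1*(-4) = -63*(-4) = 252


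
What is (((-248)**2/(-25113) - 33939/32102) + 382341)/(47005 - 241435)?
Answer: -308231894756851/156745096380180 ≈ -1.9665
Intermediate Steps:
(((-248)**2/(-25113) - 33939/32102) + 382341)/(47005 - 241435) = ((61504*(-1/25113) - 33939*1/32102) + 382341)/(-194430) = ((-61504/25113 - 33939/32102) + 382341)*(-1/194430) = (-2826711515/806177526 + 382341)*(-1/194430) = (308231894756851/806177526)*(-1/194430) = -308231894756851/156745096380180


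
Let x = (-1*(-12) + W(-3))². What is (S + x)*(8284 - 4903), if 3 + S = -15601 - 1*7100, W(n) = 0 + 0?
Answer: -76275360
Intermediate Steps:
W(n) = 0
x = 144 (x = (-1*(-12) + 0)² = (12 + 0)² = 12² = 144)
S = -22704 (S = -3 + (-15601 - 1*7100) = -3 + (-15601 - 7100) = -3 - 22701 = -22704)
(S + x)*(8284 - 4903) = (-22704 + 144)*(8284 - 4903) = -22560*3381 = -76275360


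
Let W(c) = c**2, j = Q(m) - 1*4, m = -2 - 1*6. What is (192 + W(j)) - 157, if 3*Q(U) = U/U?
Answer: 436/9 ≈ 48.444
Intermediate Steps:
m = -8 (m = -2 - 6 = -8)
Q(U) = 1/3 (Q(U) = (U/U)/3 = (1/3)*1 = 1/3)
j = -11/3 (j = 1/3 - 1*4 = 1/3 - 4 = -11/3 ≈ -3.6667)
(192 + W(j)) - 157 = (192 + (-11/3)**2) - 157 = (192 + 121/9) - 157 = 1849/9 - 157 = 436/9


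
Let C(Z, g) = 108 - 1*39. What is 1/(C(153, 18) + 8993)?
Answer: 1/9062 ≈ 0.00011035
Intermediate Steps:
C(Z, g) = 69 (C(Z, g) = 108 - 39 = 69)
1/(C(153, 18) + 8993) = 1/(69 + 8993) = 1/9062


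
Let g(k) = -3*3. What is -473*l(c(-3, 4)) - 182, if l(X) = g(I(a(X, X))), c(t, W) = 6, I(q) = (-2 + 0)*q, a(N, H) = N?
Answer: 4075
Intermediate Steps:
I(q) = -2*q
g(k) = -9
l(X) = -9
-473*l(c(-3, 4)) - 182 = -473*(-9) - 182 = 4257 - 182 = 4075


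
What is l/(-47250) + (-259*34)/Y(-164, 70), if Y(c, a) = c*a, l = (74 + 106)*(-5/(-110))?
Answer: 726331/947100 ≈ 0.76690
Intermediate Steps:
l = 90/11 (l = 180*(-5*(-1/110)) = 180*(1/22) = 90/11 ≈ 8.1818)
Y(c, a) = a*c
l/(-47250) + (-259*34)/Y(-164, 70) = (90/11)/(-47250) + (-259*34)/((70*(-164))) = (90/11)*(-1/47250) - 8806/(-11480) = -1/5775 - 8806*(-1/11480) = -1/5775 + 629/820 = 726331/947100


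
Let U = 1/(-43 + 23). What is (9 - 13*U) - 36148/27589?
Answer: 4601717/551780 ≈ 8.3398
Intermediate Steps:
U = -1/20 (U = 1/(-20) = -1/20 ≈ -0.050000)
(9 - 13*U) - 36148/27589 = (9 - 13*(-1/20)) - 36148/27589 = (9 + 13/20) - 36148*1/27589 = 193/20 - 36148/27589 = 4601717/551780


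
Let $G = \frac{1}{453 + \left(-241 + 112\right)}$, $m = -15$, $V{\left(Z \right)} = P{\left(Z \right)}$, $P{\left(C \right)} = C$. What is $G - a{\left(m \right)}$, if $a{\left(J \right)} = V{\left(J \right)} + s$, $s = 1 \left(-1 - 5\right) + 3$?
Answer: $\frac{5833}{324} \approx 18.003$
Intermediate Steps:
$V{\left(Z \right)} = Z$
$s = -3$ ($s = 1 \left(-1 - 5\right) + 3 = 1 \left(-6\right) + 3 = -6 + 3 = -3$)
$G = \frac{1}{324}$ ($G = \frac{1}{453 - 129} = \frac{1}{324} \approx 0.0030864$)
$a{\left(J \right)} = -3 + J$ ($a{\left(J \right)} = J - 3 = -3 + J$)
$G - a{\left(m \right)} = \frac{1}{324} - \left(-3 - 15\right) = \frac{1}{324} - -18 = \frac{1}{324} + 18 = \frac{5833}{324}$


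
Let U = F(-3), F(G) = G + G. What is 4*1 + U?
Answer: -2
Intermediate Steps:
F(G) = 2*G
U = -6 (U = 2*(-3) = -6)
4*1 + U = 4*1 - 6 = 4 - 6 = -2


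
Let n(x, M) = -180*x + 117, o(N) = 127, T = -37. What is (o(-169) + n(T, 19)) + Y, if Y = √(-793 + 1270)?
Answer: 6904 + 3*√53 ≈ 6925.8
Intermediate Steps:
n(x, M) = 117 - 180*x
Y = 3*√53 (Y = √477 = 3*√53 ≈ 21.840)
(o(-169) + n(T, 19)) + Y = (127 + (117 - 180*(-37))) + 3*√53 = (127 + (117 + 6660)) + 3*√53 = (127 + 6777) + 3*√53 = 6904 + 3*√53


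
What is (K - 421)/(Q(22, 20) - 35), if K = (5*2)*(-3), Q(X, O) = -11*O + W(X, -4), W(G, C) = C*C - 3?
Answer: 41/22 ≈ 1.8636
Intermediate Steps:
W(G, C) = -3 + C² (W(G, C) = C² - 3 = -3 + C²)
Q(X, O) = 13 - 11*O (Q(X, O) = -11*O + (-3 + (-4)²) = -11*O + (-3 + 16) = -11*O + 13 = 13 - 11*O)
K = -30 (K = 10*(-3) = -30)
(K - 421)/(Q(22, 20) - 35) = (-30 - 421)/((13 - 11*20) - 35) = -451/((13 - 220) - 35) = -451/(-207 - 35) = -451/(-242) = -451*(-1/242) = 41/22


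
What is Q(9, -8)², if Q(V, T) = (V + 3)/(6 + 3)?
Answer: 16/9 ≈ 1.7778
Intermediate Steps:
Q(V, T) = ⅓ + V/9 (Q(V, T) = (3 + V)/9 = (3 + V)*(⅑) = ⅓ + V/9)
Q(9, -8)² = (⅓ + (⅑)*9)² = (⅓ + 1)² = (4/3)² = 16/9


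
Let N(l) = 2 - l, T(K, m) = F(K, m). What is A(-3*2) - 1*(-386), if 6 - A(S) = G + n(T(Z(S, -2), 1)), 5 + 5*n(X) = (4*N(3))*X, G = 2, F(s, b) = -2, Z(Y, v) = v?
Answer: 1947/5 ≈ 389.40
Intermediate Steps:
T(K, m) = -2
n(X) = -1 - 4*X/5 (n(X) = -1 + ((4*(2 - 1*3))*X)/5 = -1 + ((4*(2 - 3))*X)/5 = -1 + ((4*(-1))*X)/5 = -1 + (-4*X)/5 = -1 - 4*X/5)
A(S) = 17/5 (A(S) = 6 - (2 + (-1 - ⅘*(-2))) = 6 - (2 + (-1 + 8/5)) = 6 - (2 + ⅗) = 6 - 1*13/5 = 6 - 13/5 = 17/5)
A(-3*2) - 1*(-386) = 17/5 - 1*(-386) = 17/5 + 386 = 1947/5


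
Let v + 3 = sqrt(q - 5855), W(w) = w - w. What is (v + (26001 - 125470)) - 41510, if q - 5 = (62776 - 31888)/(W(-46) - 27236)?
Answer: -140982 + 6*I*sqrt(62275733)/619 ≈ -1.4098e+5 + 76.493*I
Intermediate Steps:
W(w) = 0
q = 2393/619 (q = 5 + (62776 - 31888)/(0 - 27236) = 5 + 30888/(-27236) = 5 + 30888*(-1/27236) = 5 - 702/619 = 2393/619 ≈ 3.8659)
v = -3 + 6*I*sqrt(62275733)/619 (v = -3 + sqrt(2393/619 - 5855) = -3 + sqrt(-3621852/619) = -3 + 6*I*sqrt(62275733)/619 ≈ -3.0 + 76.493*I)
(v + (26001 - 125470)) - 41510 = ((-3 + 6*I*sqrt(62275733)/619) + (26001 - 125470)) - 41510 = ((-3 + 6*I*sqrt(62275733)/619) - 99469) - 41510 = (-99472 + 6*I*sqrt(62275733)/619) - 41510 = -140982 + 6*I*sqrt(62275733)/619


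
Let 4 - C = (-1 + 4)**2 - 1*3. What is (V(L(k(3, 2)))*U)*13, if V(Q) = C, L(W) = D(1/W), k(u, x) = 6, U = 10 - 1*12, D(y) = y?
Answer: 52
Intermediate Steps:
U = -2 (U = 10 - 12 = -2)
L(W) = 1/W
C = -2 (C = 4 - ((-1 + 4)**2 - 1*3) = 4 - (3**2 - 3) = 4 - (9 - 3) = 4 - 1*6 = 4 - 6 = -2)
V(Q) = -2
(V(L(k(3, 2)))*U)*13 = -2*(-2)*13 = 4*13 = 52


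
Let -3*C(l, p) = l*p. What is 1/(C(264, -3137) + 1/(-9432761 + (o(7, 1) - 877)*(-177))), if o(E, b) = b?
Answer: 9277709/2561167235703 ≈ 3.6225e-6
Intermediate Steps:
C(l, p) = -l*p/3
1/(C(264, -3137) + 1/(-9432761 + (o(7, 1) - 877)*(-177))) = 1/(-1/3*264*(-3137) + 1/(-9432761 + (1 - 877)*(-177))) = 1/(276056 + 1/(-9432761 - 876*(-177))) = 1/(276056 + 1/(-9432761 + 155052)) = 1/(276056 + 1/(-9277709)) = 1/(276056 - 1/9277709) = 1/(2561167235703/9277709) = 9277709/2561167235703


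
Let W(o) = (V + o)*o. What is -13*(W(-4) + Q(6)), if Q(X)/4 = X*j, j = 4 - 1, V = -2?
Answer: -1248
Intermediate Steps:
j = 3
W(o) = o*(-2 + o) (W(o) = (-2 + o)*o = o*(-2 + o))
Q(X) = 12*X (Q(X) = 4*(X*3) = 4*(3*X) = 12*X)
-13*(W(-4) + Q(6)) = -13*(-4*(-2 - 4) + 12*6) = -13*(-4*(-6) + 72) = -13*(24 + 72) = -13*96 = -1248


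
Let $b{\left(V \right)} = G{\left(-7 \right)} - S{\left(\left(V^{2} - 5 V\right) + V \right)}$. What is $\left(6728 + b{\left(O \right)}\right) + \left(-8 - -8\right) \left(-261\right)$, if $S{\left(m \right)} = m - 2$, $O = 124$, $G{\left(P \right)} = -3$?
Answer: $-8153$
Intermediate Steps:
$S{\left(m \right)} = -2 + m$ ($S{\left(m \right)} = m - 2 = -2 + m$)
$b{\left(V \right)} = -1 - V^{2} + 4 V$ ($b{\left(V \right)} = -3 - \left(-2 + \left(\left(V^{2} - 5 V\right) + V\right)\right) = -3 - \left(-2 + \left(V^{2} - 4 V\right)\right) = -3 - \left(-2 + V^{2} - 4 V\right) = -3 + \left(2 - V^{2} + 4 V\right) = -1 - V^{2} + 4 V$)
$\left(6728 + b{\left(O \right)}\right) + \left(-8 - -8\right) \left(-261\right) = \left(6728 - \left(1 + 124 \left(-4 + 124\right)\right)\right) + \left(-8 - -8\right) \left(-261\right) = \left(6728 - \left(1 + 124 \cdot 120\right)\right) + \left(-8 + 8\right) \left(-261\right) = \left(6728 - 14881\right) + 0 \left(-261\right) = \left(6728 - 14881\right) + 0 = -8153 + 0 = -8153$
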